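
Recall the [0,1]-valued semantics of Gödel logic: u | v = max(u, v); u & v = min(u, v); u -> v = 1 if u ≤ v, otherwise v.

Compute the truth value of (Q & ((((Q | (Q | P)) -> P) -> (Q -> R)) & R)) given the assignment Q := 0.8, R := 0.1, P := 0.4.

(Q | P) = max(0.8, 0.4) = 0.8
(Q | (Q | P)) = max(0.8, 0.8) = 0.8
((Q | (Q | P)) -> P): 0.8 > 0.4, so result = 0.4
(Q -> R): 0.8 > 0.1, so result = 0.1
(((Q | (Q | P)) -> P) -> (Q -> R)): 0.4 > 0.1, so result = 0.1
((((Q | (Q | P)) -> P) -> (Q -> R)) & R) = min(0.1, 0.1) = 0.1
(Q & ((((Q | (Q | P)) -> P) -> (Q -> R)) & R)) = min(0.8, 0.1) = 0.1

0.10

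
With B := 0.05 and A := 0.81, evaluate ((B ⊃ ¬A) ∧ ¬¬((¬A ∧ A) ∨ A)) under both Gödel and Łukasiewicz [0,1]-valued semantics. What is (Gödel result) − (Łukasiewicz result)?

-0.81

Gödel evaluation:
  ¬A: Gödel ¬ of 0.81 = 0 (operand ≠ 0)
  (B ⊃ ¬A): 0.05 > 0, so result = 0
  ¬A: Gödel ¬ of 0.81 = 0 (operand ≠ 0)
  (¬A ∧ A) = min(0, 0.81) = 0
  ((¬A ∧ A) ∨ A) = max(0, 0.81) = 0.81
  ¬((¬A ∧ A) ∨ A): Gödel ¬ of 0.81 = 0 (operand ≠ 0)
  ¬¬((¬A ∧ A) ∨ A): Gödel ¬ of 0 = 1 (operand is 0)
  ((B ⊃ ¬A) ∧ ¬¬((¬A ∧ A) ∨ A)) = min(0, 1) = 0
  Gödel value = 0
Łukasiewicz evaluation:
  ¬A: Łukasiewicz ¬ gives 1 − 0.81 = 0.19
  (B ⊃ ¬A): min(1, 1 − 0.05 + 0.19) = 1
  ¬A: Łukasiewicz ¬ gives 1 − 0.81 = 0.19
  (¬A ∧ A) = min(0.19, 0.81) = 0.19
  ((¬A ∧ A) ∨ A) = max(0.19, 0.81) = 0.81
  ¬((¬A ∧ A) ∨ A): Łukasiewicz ¬ gives 1 − 0.81 = 0.19
  ¬¬((¬A ∧ A) ∨ A): Łukasiewicz ¬ gives 1 − 0.19 = 0.81
  ((B ⊃ ¬A) ∧ ¬¬((¬A ∧ A) ∨ A)) = min(1, 0.81) = 0.81
  Łukasiewicz value = 0.81
Difference: 0 − 0.81 = -0.81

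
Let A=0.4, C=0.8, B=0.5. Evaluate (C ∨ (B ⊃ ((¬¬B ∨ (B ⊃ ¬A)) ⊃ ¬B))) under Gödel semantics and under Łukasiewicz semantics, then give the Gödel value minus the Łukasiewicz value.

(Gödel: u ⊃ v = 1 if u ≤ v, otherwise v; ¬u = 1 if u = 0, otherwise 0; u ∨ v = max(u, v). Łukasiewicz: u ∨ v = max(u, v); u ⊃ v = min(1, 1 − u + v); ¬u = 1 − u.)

-0.20

Gödel evaluation:
  ¬B: Gödel ¬ of 0.5 = 0 (operand ≠ 0)
  ¬¬B: Gödel ¬ of 0 = 1 (operand is 0)
  ¬A: Gödel ¬ of 0.4 = 0 (operand ≠ 0)
  (B ⊃ ¬A): 0.5 > 0, so result = 0
  (¬¬B ∨ (B ⊃ ¬A)) = max(1, 0) = 1
  ¬B: Gödel ¬ of 0.5 = 0 (operand ≠ 0)
  ((¬¬B ∨ (B ⊃ ¬A)) ⊃ ¬B): 1 > 0, so result = 0
  (B ⊃ ((¬¬B ∨ (B ⊃ ¬A)) ⊃ ¬B)): 0.5 > 0, so result = 0
  (C ∨ (B ⊃ ((¬¬B ∨ (B ⊃ ¬A)) ⊃ ¬B))) = max(0.8, 0) = 0.8
  Gödel value = 0.8
Łukasiewicz evaluation:
  ¬B: Łukasiewicz ¬ gives 1 − 0.5 = 0.5
  ¬¬B: Łukasiewicz ¬ gives 1 − 0.5 = 0.5
  ¬A: Łukasiewicz ¬ gives 1 − 0.4 = 0.6
  (B ⊃ ¬A): min(1, 1 − 0.5 + 0.6) = 1
  (¬¬B ∨ (B ⊃ ¬A)) = max(0.5, 1) = 1
  ¬B: Łukasiewicz ¬ gives 1 − 0.5 = 0.5
  ((¬¬B ∨ (B ⊃ ¬A)) ⊃ ¬B): min(1, 1 − 1 + 0.5) = 0.5
  (B ⊃ ((¬¬B ∨ (B ⊃ ¬A)) ⊃ ¬B)): min(1, 1 − 0.5 + 0.5) = 1
  (C ∨ (B ⊃ ((¬¬B ∨ (B ⊃ ¬A)) ⊃ ¬B))) = max(0.8, 1) = 1
  Łukasiewicz value = 1
Difference: 0.8 − 1 = -0.20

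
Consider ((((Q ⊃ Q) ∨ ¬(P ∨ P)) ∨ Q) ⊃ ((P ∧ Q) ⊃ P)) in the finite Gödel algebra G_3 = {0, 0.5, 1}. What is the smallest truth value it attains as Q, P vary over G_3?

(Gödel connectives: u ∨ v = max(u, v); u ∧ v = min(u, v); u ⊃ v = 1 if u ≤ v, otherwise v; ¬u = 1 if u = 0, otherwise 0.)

1.00

Every assignment gives 1. For instance at Q = 0, P = 0:
  (Q ⊃ Q): 0 ≤ 0, so result = 1
  (P ∨ P) = max(0, 0) = 0
  ¬(P ∨ P): Gödel ¬ of 0 = 1 (operand is 0)
  ((Q ⊃ Q) ∨ ¬(P ∨ P)) = max(1, 1) = 1
  (((Q ⊃ Q) ∨ ¬(P ∨ P)) ∨ Q) = max(1, 0) = 1
  (P ∧ Q) = min(0, 0) = 0
  ((P ∧ Q) ⊃ P): 0 ≤ 0, so result = 1
  ((((Q ⊃ Q) ∨ ¬(P ∨ P)) ∨ Q) ⊃ ((P ∧ Q) ⊃ P)): 1 ≤ 1, so result = 1
All 9 assignments give value 1 — the formula is a G_3-tautology.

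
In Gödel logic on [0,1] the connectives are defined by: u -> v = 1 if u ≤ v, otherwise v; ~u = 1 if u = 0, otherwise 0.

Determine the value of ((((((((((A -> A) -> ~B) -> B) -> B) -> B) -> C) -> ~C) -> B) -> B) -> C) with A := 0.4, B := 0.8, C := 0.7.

(A -> A): 0.4 ≤ 0.4, so result = 1
~B: Gödel ¬ of 0.8 = 0 (operand ≠ 0)
((A -> A) -> ~B): 1 > 0, so result = 0
(((A -> A) -> ~B) -> B): 0 ≤ 0.8, so result = 1
((((A -> A) -> ~B) -> B) -> B): 1 > 0.8, so result = 0.8
(((((A -> A) -> ~B) -> B) -> B) -> B): 0.8 ≤ 0.8, so result = 1
((((((A -> A) -> ~B) -> B) -> B) -> B) -> C): 1 > 0.7, so result = 0.7
~C: Gödel ¬ of 0.7 = 0 (operand ≠ 0)
(((((((A -> A) -> ~B) -> B) -> B) -> B) -> C) -> ~C): 0.7 > 0, so result = 0
((((((((A -> A) -> ~B) -> B) -> B) -> B) -> C) -> ~C) -> B): 0 ≤ 0.8, so result = 1
(((((((((A -> A) -> ~B) -> B) -> B) -> B) -> C) -> ~C) -> B) -> B): 1 > 0.8, so result = 0.8
((((((((((A -> A) -> ~B) -> B) -> B) -> B) -> C) -> ~C) -> B) -> B) -> C): 0.8 > 0.7, so result = 0.7

0.70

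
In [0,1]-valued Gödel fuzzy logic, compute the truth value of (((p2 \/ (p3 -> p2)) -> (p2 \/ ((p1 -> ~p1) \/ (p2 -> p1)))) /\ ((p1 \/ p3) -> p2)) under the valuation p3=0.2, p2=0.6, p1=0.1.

0.60

(p3 -> p2): 0.2 ≤ 0.6, so result = 1
(p2 \/ (p3 -> p2)) = max(0.6, 1) = 1
~p1: Gödel ¬ of 0.1 = 0 (operand ≠ 0)
(p1 -> ~p1): 0.1 > 0, so result = 0
(p2 -> p1): 0.6 > 0.1, so result = 0.1
((p1 -> ~p1) \/ (p2 -> p1)) = max(0, 0.1) = 0.1
(p2 \/ ((p1 -> ~p1) \/ (p2 -> p1))) = max(0.6, 0.1) = 0.6
((p2 \/ (p3 -> p2)) -> (p2 \/ ((p1 -> ~p1) \/ (p2 -> p1)))): 1 > 0.6, so result = 0.6
(p1 \/ p3) = max(0.1, 0.2) = 0.2
((p1 \/ p3) -> p2): 0.2 ≤ 0.6, so result = 1
(((p2 \/ (p3 -> p2)) -> (p2 \/ ((p1 -> ~p1) \/ (p2 -> p1)))) /\ ((p1 \/ p3) -> p2)) = min(0.6, 1) = 0.6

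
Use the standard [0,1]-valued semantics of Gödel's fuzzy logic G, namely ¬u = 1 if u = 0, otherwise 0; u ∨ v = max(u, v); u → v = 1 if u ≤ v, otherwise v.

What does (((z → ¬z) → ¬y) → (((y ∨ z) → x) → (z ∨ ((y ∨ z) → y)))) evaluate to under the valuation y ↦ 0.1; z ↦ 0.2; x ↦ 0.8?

¬z: Gödel ¬ of 0.2 = 0 (operand ≠ 0)
(z → ¬z): 0.2 > 0, so result = 0
¬y: Gödel ¬ of 0.1 = 0 (operand ≠ 0)
((z → ¬z) → ¬y): 0 ≤ 0, so result = 1
(y ∨ z) = max(0.1, 0.2) = 0.2
((y ∨ z) → x): 0.2 ≤ 0.8, so result = 1
(y ∨ z) = max(0.1, 0.2) = 0.2
((y ∨ z) → y): 0.2 > 0.1, so result = 0.1
(z ∨ ((y ∨ z) → y)) = max(0.2, 0.1) = 0.2
(((y ∨ z) → x) → (z ∨ ((y ∨ z) → y))): 1 > 0.2, so result = 0.2
(((z → ¬z) → ¬y) → (((y ∨ z) → x) → (z ∨ ((y ∨ z) → y)))): 1 > 0.2, so result = 0.2

0.20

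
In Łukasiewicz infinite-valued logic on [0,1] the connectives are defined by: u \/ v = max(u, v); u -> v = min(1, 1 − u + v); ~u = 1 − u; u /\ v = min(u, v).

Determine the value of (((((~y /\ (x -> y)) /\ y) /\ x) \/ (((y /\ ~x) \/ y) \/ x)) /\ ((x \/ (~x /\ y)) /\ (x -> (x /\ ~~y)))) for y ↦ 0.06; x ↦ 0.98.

0.08

~y: Łukasiewicz ¬ gives 1 − 0.06 = 0.94
(x -> y): min(1, 1 − 0.98 + 0.06) = 0.08
(~y /\ (x -> y)) = min(0.94, 0.08) = 0.08
((~y /\ (x -> y)) /\ y) = min(0.08, 0.06) = 0.06
(((~y /\ (x -> y)) /\ y) /\ x) = min(0.06, 0.98) = 0.06
~x: Łukasiewicz ¬ gives 1 − 0.98 = 0.02
(y /\ ~x) = min(0.06, 0.02) = 0.02
((y /\ ~x) \/ y) = max(0.02, 0.06) = 0.06
(((y /\ ~x) \/ y) \/ x) = max(0.06, 0.98) = 0.98
((((~y /\ (x -> y)) /\ y) /\ x) \/ (((y /\ ~x) \/ y) \/ x)) = max(0.06, 0.98) = 0.98
~x: Łukasiewicz ¬ gives 1 − 0.98 = 0.02
(~x /\ y) = min(0.02, 0.06) = 0.02
(x \/ (~x /\ y)) = max(0.98, 0.02) = 0.98
~y: Łukasiewicz ¬ gives 1 − 0.06 = 0.94
~~y: Łukasiewicz ¬ gives 1 − 0.94 = 0.06
(x /\ ~~y) = min(0.98, 0.06) = 0.06
(x -> (x /\ ~~y)): min(1, 1 − 0.98 + 0.06) = 0.08
((x \/ (~x /\ y)) /\ (x -> (x /\ ~~y))) = min(0.98, 0.08) = 0.08
(((((~y /\ (x -> y)) /\ y) /\ x) \/ (((y /\ ~x) \/ y) \/ x)) /\ ((x \/ (~x /\ y)) /\ (x -> (x /\ ~~y)))) = min(0.98, 0.08) = 0.08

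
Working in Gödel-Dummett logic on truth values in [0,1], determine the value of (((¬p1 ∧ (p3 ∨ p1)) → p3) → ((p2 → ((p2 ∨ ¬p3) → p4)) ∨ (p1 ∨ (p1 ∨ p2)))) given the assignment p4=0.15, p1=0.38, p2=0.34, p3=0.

¬p1: Gödel ¬ of 0.38 = 0 (operand ≠ 0)
(p3 ∨ p1) = max(0, 0.38) = 0.38
(¬p1 ∧ (p3 ∨ p1)) = min(0, 0.38) = 0
((¬p1 ∧ (p3 ∨ p1)) → p3): 0 ≤ 0, so result = 1
¬p3: Gödel ¬ of 0 = 1 (operand is 0)
(p2 ∨ ¬p3) = max(0.34, 1) = 1
((p2 ∨ ¬p3) → p4): 1 > 0.15, so result = 0.15
(p2 → ((p2 ∨ ¬p3) → p4)): 0.34 > 0.15, so result = 0.15
(p1 ∨ p2) = max(0.38, 0.34) = 0.38
(p1 ∨ (p1 ∨ p2)) = max(0.38, 0.38) = 0.38
((p2 → ((p2 ∨ ¬p3) → p4)) ∨ (p1 ∨ (p1 ∨ p2))) = max(0.15, 0.38) = 0.38
(((¬p1 ∧ (p3 ∨ p1)) → p3) → ((p2 → ((p2 ∨ ¬p3) → p4)) ∨ (p1 ∨ (p1 ∨ p2)))): 1 > 0.38, so result = 0.38

0.38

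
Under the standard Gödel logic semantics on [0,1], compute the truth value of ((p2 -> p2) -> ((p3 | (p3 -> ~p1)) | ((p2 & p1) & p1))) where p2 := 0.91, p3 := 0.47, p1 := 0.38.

(p2 -> p2): 0.91 ≤ 0.91, so result = 1
~p1: Gödel ¬ of 0.38 = 0 (operand ≠ 0)
(p3 -> ~p1): 0.47 > 0, so result = 0
(p3 | (p3 -> ~p1)) = max(0.47, 0) = 0.47
(p2 & p1) = min(0.91, 0.38) = 0.38
((p2 & p1) & p1) = min(0.38, 0.38) = 0.38
((p3 | (p3 -> ~p1)) | ((p2 & p1) & p1)) = max(0.47, 0.38) = 0.47
((p2 -> p2) -> ((p3 | (p3 -> ~p1)) | ((p2 & p1) & p1))): 1 > 0.47, so result = 0.47

0.47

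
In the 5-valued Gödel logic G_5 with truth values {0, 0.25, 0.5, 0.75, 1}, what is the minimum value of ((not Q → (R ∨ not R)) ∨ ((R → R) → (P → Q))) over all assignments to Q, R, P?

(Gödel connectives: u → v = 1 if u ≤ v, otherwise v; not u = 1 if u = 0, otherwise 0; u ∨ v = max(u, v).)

0.25

The minimum is attained at Q = 0, R = 0.25, P = 0.25:
  not Q: Gödel ¬ of 0 = 1 (operand is 0)
  not R: Gödel ¬ of 0.25 = 0 (operand ≠ 0)
  (R ∨ not R) = max(0.25, 0) = 0.25
  (not Q → (R ∨ not R)): 1 > 0.25, so result = 0.25
  (R → R): 0.25 ≤ 0.25, so result = 1
  (P → Q): 0.25 > 0, so result = 0
  ((R → R) → (P → Q)): 1 > 0, so result = 0
  ((not Q → (R ∨ not R)) ∨ ((R → R) → (P → Q))) = max(0.25, 0) = 0.25
Checking all 125 assignments confirms none give a value below 0.25.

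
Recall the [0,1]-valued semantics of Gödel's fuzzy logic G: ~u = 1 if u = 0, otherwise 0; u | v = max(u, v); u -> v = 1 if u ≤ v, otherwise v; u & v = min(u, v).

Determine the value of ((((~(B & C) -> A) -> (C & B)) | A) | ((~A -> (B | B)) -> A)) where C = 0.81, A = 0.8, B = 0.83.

(B & C) = min(0.83, 0.81) = 0.81
~(B & C): Gödel ¬ of 0.81 = 0 (operand ≠ 0)
(~(B & C) -> A): 0 ≤ 0.8, so result = 1
(C & B) = min(0.81, 0.83) = 0.81
((~(B & C) -> A) -> (C & B)): 1 > 0.81, so result = 0.81
(((~(B & C) -> A) -> (C & B)) | A) = max(0.81, 0.8) = 0.81
~A: Gödel ¬ of 0.8 = 0 (operand ≠ 0)
(B | B) = max(0.83, 0.83) = 0.83
(~A -> (B | B)): 0 ≤ 0.83, so result = 1
((~A -> (B | B)) -> A): 1 > 0.8, so result = 0.8
((((~(B & C) -> A) -> (C & B)) | A) | ((~A -> (B | B)) -> A)) = max(0.81, 0.8) = 0.81

0.81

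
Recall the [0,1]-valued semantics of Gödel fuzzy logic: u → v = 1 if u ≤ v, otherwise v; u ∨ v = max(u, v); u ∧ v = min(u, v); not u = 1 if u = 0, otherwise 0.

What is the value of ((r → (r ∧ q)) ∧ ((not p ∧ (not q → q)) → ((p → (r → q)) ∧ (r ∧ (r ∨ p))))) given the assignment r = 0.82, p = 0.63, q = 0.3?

0.30

(r ∧ q) = min(0.82, 0.3) = 0.3
(r → (r ∧ q)): 0.82 > 0.3, so result = 0.3
not p: Gödel ¬ of 0.63 = 0 (operand ≠ 0)
not q: Gödel ¬ of 0.3 = 0 (operand ≠ 0)
(not q → q): 0 ≤ 0.3, so result = 1
(not p ∧ (not q → q)) = min(0, 1) = 0
(r → q): 0.82 > 0.3, so result = 0.3
(p → (r → q)): 0.63 > 0.3, so result = 0.3
(r ∨ p) = max(0.82, 0.63) = 0.82
(r ∧ (r ∨ p)) = min(0.82, 0.82) = 0.82
((p → (r → q)) ∧ (r ∧ (r ∨ p))) = min(0.3, 0.82) = 0.3
((not p ∧ (not q → q)) → ((p → (r → q)) ∧ (r ∧ (r ∨ p)))): 0 ≤ 0.3, so result = 1
((r → (r ∧ q)) ∧ ((not p ∧ (not q → q)) → ((p → (r → q)) ∧ (r ∧ (r ∨ p))))) = min(0.3, 1) = 0.3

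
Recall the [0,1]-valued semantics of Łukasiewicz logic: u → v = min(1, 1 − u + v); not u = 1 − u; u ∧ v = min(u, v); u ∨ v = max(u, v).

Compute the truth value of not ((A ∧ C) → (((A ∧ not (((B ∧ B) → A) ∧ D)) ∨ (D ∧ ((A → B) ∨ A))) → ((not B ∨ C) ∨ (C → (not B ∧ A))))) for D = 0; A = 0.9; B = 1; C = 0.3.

0.00

(A ∧ C) = min(0.9, 0.3) = 0.3
(B ∧ B) = min(1, 1) = 1
((B ∧ B) → A): min(1, 1 − 1 + 0.9) = 0.9
(((B ∧ B) → A) ∧ D) = min(0.9, 0) = 0
not (((B ∧ B) → A) ∧ D): Łukasiewicz ¬ gives 1 − 0 = 1
(A ∧ not (((B ∧ B) → A) ∧ D)) = min(0.9, 1) = 0.9
(A → B): min(1, 1 − 0.9 + 1) = 1
((A → B) ∨ A) = max(1, 0.9) = 1
(D ∧ ((A → B) ∨ A)) = min(0, 1) = 0
((A ∧ not (((B ∧ B) → A) ∧ D)) ∨ (D ∧ ((A → B) ∨ A))) = max(0.9, 0) = 0.9
not B: Łukasiewicz ¬ gives 1 − 1 = 0
(not B ∨ C) = max(0, 0.3) = 0.3
not B: Łukasiewicz ¬ gives 1 − 1 = 0
(not B ∧ A) = min(0, 0.9) = 0
(C → (not B ∧ A)): min(1, 1 − 0.3 + 0) = 0.7
((not B ∨ C) ∨ (C → (not B ∧ A))) = max(0.3, 0.7) = 0.7
(((A ∧ not (((B ∧ B) → A) ∧ D)) ∨ (D ∧ ((A → B) ∨ A))) → ((not B ∨ C) ∨ (C → (not B ∧ A)))): min(1, 1 − 0.9 + 0.7) = 0.8
((A ∧ C) → (((A ∧ not (((B ∧ B) → A) ∧ D)) ∨ (D ∧ ((A → B) ∨ A))) → ((not B ∨ C) ∨ (C → (not B ∧ A))))): min(1, 1 − 0.3 + 0.8) = 1
not ((A ∧ C) → (((A ∧ not (((B ∧ B) → A) ∧ D)) ∨ (D ∧ ((A → B) ∨ A))) → ((not B ∨ C) ∨ (C → (not B ∧ A))))): Łukasiewicz ¬ gives 1 − 1 = 0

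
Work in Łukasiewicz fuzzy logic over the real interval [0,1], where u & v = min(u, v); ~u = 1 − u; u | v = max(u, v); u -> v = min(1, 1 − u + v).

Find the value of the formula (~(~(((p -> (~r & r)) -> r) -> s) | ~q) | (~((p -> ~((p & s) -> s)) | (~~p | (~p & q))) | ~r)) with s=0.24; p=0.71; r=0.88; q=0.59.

0.29

~r: Łukasiewicz ¬ gives 1 − 0.88 = 0.12
(~r & r) = min(0.12, 0.88) = 0.12
(p -> (~r & r)): min(1, 1 − 0.71 + 0.12) = 0.41
((p -> (~r & r)) -> r): min(1, 1 − 0.41 + 0.88) = 1
(((p -> (~r & r)) -> r) -> s): min(1, 1 − 1 + 0.24) = 0.24
~(((p -> (~r & r)) -> r) -> s): Łukasiewicz ¬ gives 1 − 0.24 = 0.76
~q: Łukasiewicz ¬ gives 1 − 0.59 = 0.41
(~(((p -> (~r & r)) -> r) -> s) | ~q) = max(0.76, 0.41) = 0.76
~(~(((p -> (~r & r)) -> r) -> s) | ~q): Łukasiewicz ¬ gives 1 − 0.76 = 0.24
(p & s) = min(0.71, 0.24) = 0.24
((p & s) -> s): min(1, 1 − 0.24 + 0.24) = 1
~((p & s) -> s): Łukasiewicz ¬ gives 1 − 1 = 0
(p -> ~((p & s) -> s)): min(1, 1 − 0.71 + 0) = 0.29
~p: Łukasiewicz ¬ gives 1 − 0.71 = 0.29
~~p: Łukasiewicz ¬ gives 1 − 0.29 = 0.71
~p: Łukasiewicz ¬ gives 1 − 0.71 = 0.29
(~p & q) = min(0.29, 0.59) = 0.29
(~~p | (~p & q)) = max(0.71, 0.29) = 0.71
((p -> ~((p & s) -> s)) | (~~p | (~p & q))) = max(0.29, 0.71) = 0.71
~((p -> ~((p & s) -> s)) | (~~p | (~p & q))): Łukasiewicz ¬ gives 1 − 0.71 = 0.29
~r: Łukasiewicz ¬ gives 1 − 0.88 = 0.12
(~((p -> ~((p & s) -> s)) | (~~p | (~p & q))) | ~r) = max(0.29, 0.12) = 0.29
(~(~(((p -> (~r & r)) -> r) -> s) | ~q) | (~((p -> ~((p & s) -> s)) | (~~p | (~p & q))) | ~r)) = max(0.24, 0.29) = 0.29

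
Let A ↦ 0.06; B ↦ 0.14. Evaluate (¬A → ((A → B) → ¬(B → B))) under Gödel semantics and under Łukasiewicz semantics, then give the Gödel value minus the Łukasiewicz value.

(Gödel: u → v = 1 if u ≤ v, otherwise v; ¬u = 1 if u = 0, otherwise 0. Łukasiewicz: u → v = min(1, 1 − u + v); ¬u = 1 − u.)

Gödel evaluation:
  ¬A: Gödel ¬ of 0.06 = 0 (operand ≠ 0)
  (A → B): 0.06 ≤ 0.14, so result = 1
  (B → B): 0.14 ≤ 0.14, so result = 1
  ¬(B → B): Gödel ¬ of 1 = 0 (operand ≠ 0)
  ((A → B) → ¬(B → B)): 1 > 0, so result = 0
  (¬A → ((A → B) → ¬(B → B))): 0 ≤ 0, so result = 1
  Gödel value = 1
Łukasiewicz evaluation:
  ¬A: Łukasiewicz ¬ gives 1 − 0.06 = 0.94
  (A → B): min(1, 1 − 0.06 + 0.14) = 1
  (B → B): min(1, 1 − 0.14 + 0.14) = 1
  ¬(B → B): Łukasiewicz ¬ gives 1 − 1 = 0
  ((A → B) → ¬(B → B)): min(1, 1 − 1 + 0) = 0
  (¬A → ((A → B) → ¬(B → B))): min(1, 1 − 0.94 + 0) = 0.06
  Łukasiewicz value = 0.06
Difference: 1 − 0.06 = 0.94

0.94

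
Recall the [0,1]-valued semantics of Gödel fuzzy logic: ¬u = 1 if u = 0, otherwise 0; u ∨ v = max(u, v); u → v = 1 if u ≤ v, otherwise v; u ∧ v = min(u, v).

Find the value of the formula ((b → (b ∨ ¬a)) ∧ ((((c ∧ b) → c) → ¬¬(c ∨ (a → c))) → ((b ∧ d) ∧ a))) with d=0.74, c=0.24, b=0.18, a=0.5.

0.18

¬a: Gödel ¬ of 0.5 = 0 (operand ≠ 0)
(b ∨ ¬a) = max(0.18, 0) = 0.18
(b → (b ∨ ¬a)): 0.18 ≤ 0.18, so result = 1
(c ∧ b) = min(0.24, 0.18) = 0.18
((c ∧ b) → c): 0.18 ≤ 0.24, so result = 1
(a → c): 0.5 > 0.24, so result = 0.24
(c ∨ (a → c)) = max(0.24, 0.24) = 0.24
¬(c ∨ (a → c)): Gödel ¬ of 0.24 = 0 (operand ≠ 0)
¬¬(c ∨ (a → c)): Gödel ¬ of 0 = 1 (operand is 0)
(((c ∧ b) → c) → ¬¬(c ∨ (a → c))): 1 ≤ 1, so result = 1
(b ∧ d) = min(0.18, 0.74) = 0.18
((b ∧ d) ∧ a) = min(0.18, 0.5) = 0.18
((((c ∧ b) → c) → ¬¬(c ∨ (a → c))) → ((b ∧ d) ∧ a)): 1 > 0.18, so result = 0.18
((b → (b ∨ ¬a)) ∧ ((((c ∧ b) → c) → ¬¬(c ∨ (a → c))) → ((b ∧ d) ∧ a))) = min(1, 0.18) = 0.18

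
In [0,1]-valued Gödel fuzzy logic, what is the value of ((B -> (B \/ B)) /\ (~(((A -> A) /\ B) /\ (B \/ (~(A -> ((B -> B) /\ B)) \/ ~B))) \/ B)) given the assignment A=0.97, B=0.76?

0.76

(B \/ B) = max(0.76, 0.76) = 0.76
(B -> (B \/ B)): 0.76 ≤ 0.76, so result = 1
(A -> A): 0.97 ≤ 0.97, so result = 1
((A -> A) /\ B) = min(1, 0.76) = 0.76
(B -> B): 0.76 ≤ 0.76, so result = 1
((B -> B) /\ B) = min(1, 0.76) = 0.76
(A -> ((B -> B) /\ B)): 0.97 > 0.76, so result = 0.76
~(A -> ((B -> B) /\ B)): Gödel ¬ of 0.76 = 0 (operand ≠ 0)
~B: Gödel ¬ of 0.76 = 0 (operand ≠ 0)
(~(A -> ((B -> B) /\ B)) \/ ~B) = max(0, 0) = 0
(B \/ (~(A -> ((B -> B) /\ B)) \/ ~B)) = max(0.76, 0) = 0.76
(((A -> A) /\ B) /\ (B \/ (~(A -> ((B -> B) /\ B)) \/ ~B))) = min(0.76, 0.76) = 0.76
~(((A -> A) /\ B) /\ (B \/ (~(A -> ((B -> B) /\ B)) \/ ~B))): Gödel ¬ of 0.76 = 0 (operand ≠ 0)
(~(((A -> A) /\ B) /\ (B \/ (~(A -> ((B -> B) /\ B)) \/ ~B))) \/ B) = max(0, 0.76) = 0.76
((B -> (B \/ B)) /\ (~(((A -> A) /\ B) /\ (B \/ (~(A -> ((B -> B) /\ B)) \/ ~B))) \/ B)) = min(1, 0.76) = 0.76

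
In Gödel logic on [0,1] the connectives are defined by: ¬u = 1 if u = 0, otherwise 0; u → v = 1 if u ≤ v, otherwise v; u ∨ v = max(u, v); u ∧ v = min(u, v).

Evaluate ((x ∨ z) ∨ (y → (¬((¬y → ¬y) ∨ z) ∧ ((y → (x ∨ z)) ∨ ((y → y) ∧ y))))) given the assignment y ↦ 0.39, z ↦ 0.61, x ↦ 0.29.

(x ∨ z) = max(0.29, 0.61) = 0.61
¬y: Gödel ¬ of 0.39 = 0 (operand ≠ 0)
¬y: Gödel ¬ of 0.39 = 0 (operand ≠ 0)
(¬y → ¬y): 0 ≤ 0, so result = 1
((¬y → ¬y) ∨ z) = max(1, 0.61) = 1
¬((¬y → ¬y) ∨ z): Gödel ¬ of 1 = 0 (operand ≠ 0)
(x ∨ z) = max(0.29, 0.61) = 0.61
(y → (x ∨ z)): 0.39 ≤ 0.61, so result = 1
(y → y): 0.39 ≤ 0.39, so result = 1
((y → y) ∧ y) = min(1, 0.39) = 0.39
((y → (x ∨ z)) ∨ ((y → y) ∧ y)) = max(1, 0.39) = 1
(¬((¬y → ¬y) ∨ z) ∧ ((y → (x ∨ z)) ∨ ((y → y) ∧ y))) = min(0, 1) = 0
(y → (¬((¬y → ¬y) ∨ z) ∧ ((y → (x ∨ z)) ∨ ((y → y) ∧ y)))): 0.39 > 0, so result = 0
((x ∨ z) ∨ (y → (¬((¬y → ¬y) ∨ z) ∧ ((y → (x ∨ z)) ∨ ((y → y) ∧ y))))) = max(0.61, 0) = 0.61

0.61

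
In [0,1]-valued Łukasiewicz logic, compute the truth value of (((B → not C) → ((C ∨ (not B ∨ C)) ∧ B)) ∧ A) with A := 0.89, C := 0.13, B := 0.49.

0.49

not C: Łukasiewicz ¬ gives 1 − 0.13 = 0.87
(B → not C): min(1, 1 − 0.49 + 0.87) = 1
not B: Łukasiewicz ¬ gives 1 − 0.49 = 0.51
(not B ∨ C) = max(0.51, 0.13) = 0.51
(C ∨ (not B ∨ C)) = max(0.13, 0.51) = 0.51
((C ∨ (not B ∨ C)) ∧ B) = min(0.51, 0.49) = 0.49
((B → not C) → ((C ∨ (not B ∨ C)) ∧ B)): min(1, 1 − 1 + 0.49) = 0.49
(((B → not C) → ((C ∨ (not B ∨ C)) ∧ B)) ∧ A) = min(0.49, 0.89) = 0.49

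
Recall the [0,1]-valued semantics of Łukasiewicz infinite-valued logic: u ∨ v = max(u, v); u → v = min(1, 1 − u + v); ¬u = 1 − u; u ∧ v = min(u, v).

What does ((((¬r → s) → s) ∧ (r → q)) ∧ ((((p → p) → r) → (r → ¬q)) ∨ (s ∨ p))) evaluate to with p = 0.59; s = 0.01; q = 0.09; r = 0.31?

¬r: Łukasiewicz ¬ gives 1 − 0.31 = 0.69
(¬r → s): min(1, 1 − 0.69 + 0.01) = 0.32
((¬r → s) → s): min(1, 1 − 0.32 + 0.01) = 0.69
(r → q): min(1, 1 − 0.31 + 0.09) = 0.78
(((¬r → s) → s) ∧ (r → q)) = min(0.69, 0.78) = 0.69
(p → p): min(1, 1 − 0.59 + 0.59) = 1
((p → p) → r): min(1, 1 − 1 + 0.31) = 0.31
¬q: Łukasiewicz ¬ gives 1 − 0.09 = 0.91
(r → ¬q): min(1, 1 − 0.31 + 0.91) = 1
(((p → p) → r) → (r → ¬q)): min(1, 1 − 0.31 + 1) = 1
(s ∨ p) = max(0.01, 0.59) = 0.59
((((p → p) → r) → (r → ¬q)) ∨ (s ∨ p)) = max(1, 0.59) = 1
((((¬r → s) → s) ∧ (r → q)) ∧ ((((p → p) → r) → (r → ¬q)) ∨ (s ∨ p))) = min(0.69, 1) = 0.69

0.69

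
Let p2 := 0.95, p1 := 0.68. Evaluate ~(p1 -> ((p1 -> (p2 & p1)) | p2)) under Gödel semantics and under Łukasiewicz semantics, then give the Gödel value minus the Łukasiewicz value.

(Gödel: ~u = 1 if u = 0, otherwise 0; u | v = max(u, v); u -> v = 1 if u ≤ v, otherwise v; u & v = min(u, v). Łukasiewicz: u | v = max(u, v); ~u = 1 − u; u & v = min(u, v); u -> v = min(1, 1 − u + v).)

Gödel evaluation:
  (p2 & p1) = min(0.95, 0.68) = 0.68
  (p1 -> (p2 & p1)): 0.68 ≤ 0.68, so result = 1
  ((p1 -> (p2 & p1)) | p2) = max(1, 0.95) = 1
  (p1 -> ((p1 -> (p2 & p1)) | p2)): 0.68 ≤ 1, so result = 1
  ~(p1 -> ((p1 -> (p2 & p1)) | p2)): Gödel ¬ of 1 = 0 (operand ≠ 0)
  Gödel value = 0
Łukasiewicz evaluation:
  (p2 & p1) = min(0.95, 0.68) = 0.68
  (p1 -> (p2 & p1)): min(1, 1 − 0.68 + 0.68) = 1
  ((p1 -> (p2 & p1)) | p2) = max(1, 0.95) = 1
  (p1 -> ((p1 -> (p2 & p1)) | p2)): min(1, 1 − 0.68 + 1) = 1
  ~(p1 -> ((p1 -> (p2 & p1)) | p2)): Łukasiewicz ¬ gives 1 − 1 = 0
  Łukasiewicz value = 0
Difference: 0 − 0 = 0.00

0.00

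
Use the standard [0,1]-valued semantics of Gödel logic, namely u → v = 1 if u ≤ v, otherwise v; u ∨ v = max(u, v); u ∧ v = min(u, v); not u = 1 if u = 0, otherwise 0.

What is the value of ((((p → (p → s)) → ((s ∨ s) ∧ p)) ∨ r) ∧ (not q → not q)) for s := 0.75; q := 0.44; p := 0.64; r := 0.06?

(p → s): 0.64 ≤ 0.75, so result = 1
(p → (p → s)): 0.64 ≤ 1, so result = 1
(s ∨ s) = max(0.75, 0.75) = 0.75
((s ∨ s) ∧ p) = min(0.75, 0.64) = 0.64
((p → (p → s)) → ((s ∨ s) ∧ p)): 1 > 0.64, so result = 0.64
(((p → (p → s)) → ((s ∨ s) ∧ p)) ∨ r) = max(0.64, 0.06) = 0.64
not q: Gödel ¬ of 0.44 = 0 (operand ≠ 0)
not q: Gödel ¬ of 0.44 = 0 (operand ≠ 0)
(not q → not q): 0 ≤ 0, so result = 1
((((p → (p → s)) → ((s ∨ s) ∧ p)) ∨ r) ∧ (not q → not q)) = min(0.64, 1) = 0.64

0.64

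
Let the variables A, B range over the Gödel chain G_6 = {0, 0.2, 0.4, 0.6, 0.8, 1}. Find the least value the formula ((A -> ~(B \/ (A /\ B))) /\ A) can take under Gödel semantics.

The minimum is attained at A = 0, B = 0:
  (A /\ B) = min(0, 0) = 0
  (B \/ (A /\ B)) = max(0, 0) = 0
  ~(B \/ (A /\ B)): Gödel ¬ of 0 = 1 (operand is 0)
  (A -> ~(B \/ (A /\ B))): 0 ≤ 1, so result = 1
  ((A -> ~(B \/ (A /\ B))) /\ A) = min(1, 0) = 0
Checking all 36 assignments confirms none give a value below 0.00.

0.00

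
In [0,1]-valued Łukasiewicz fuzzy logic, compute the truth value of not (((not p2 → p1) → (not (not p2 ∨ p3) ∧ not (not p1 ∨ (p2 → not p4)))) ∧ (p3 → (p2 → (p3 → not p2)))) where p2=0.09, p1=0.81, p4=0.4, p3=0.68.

0.90

not p2: Łukasiewicz ¬ gives 1 − 0.09 = 0.91
(not p2 → p1): min(1, 1 − 0.91 + 0.81) = 0.9
not p2: Łukasiewicz ¬ gives 1 − 0.09 = 0.91
(not p2 ∨ p3) = max(0.91, 0.68) = 0.91
not (not p2 ∨ p3): Łukasiewicz ¬ gives 1 − 0.91 = 0.09
not p1: Łukasiewicz ¬ gives 1 − 0.81 = 0.19
not p4: Łukasiewicz ¬ gives 1 − 0.4 = 0.6
(p2 → not p4): min(1, 1 − 0.09 + 0.6) = 1
(not p1 ∨ (p2 → not p4)) = max(0.19, 1) = 1
not (not p1 ∨ (p2 → not p4)): Łukasiewicz ¬ gives 1 − 1 = 0
(not (not p2 ∨ p3) ∧ not (not p1 ∨ (p2 → not p4))) = min(0.09, 0) = 0
((not p2 → p1) → (not (not p2 ∨ p3) ∧ not (not p1 ∨ (p2 → not p4)))): min(1, 1 − 0.9 + 0) = 0.1
not p2: Łukasiewicz ¬ gives 1 − 0.09 = 0.91
(p3 → not p2): min(1, 1 − 0.68 + 0.91) = 1
(p2 → (p3 → not p2)): min(1, 1 − 0.09 + 1) = 1
(p3 → (p2 → (p3 → not p2))): min(1, 1 − 0.68 + 1) = 1
(((not p2 → p1) → (not (not p2 ∨ p3) ∧ not (not p1 ∨ (p2 → not p4)))) ∧ (p3 → (p2 → (p3 → not p2)))) = min(0.1, 1) = 0.1
not (((not p2 → p1) → (not (not p2 ∨ p3) ∧ not (not p1 ∨ (p2 → not p4)))) ∧ (p3 → (p2 → (p3 → not p2)))): Łukasiewicz ¬ gives 1 − 0.1 = 0.9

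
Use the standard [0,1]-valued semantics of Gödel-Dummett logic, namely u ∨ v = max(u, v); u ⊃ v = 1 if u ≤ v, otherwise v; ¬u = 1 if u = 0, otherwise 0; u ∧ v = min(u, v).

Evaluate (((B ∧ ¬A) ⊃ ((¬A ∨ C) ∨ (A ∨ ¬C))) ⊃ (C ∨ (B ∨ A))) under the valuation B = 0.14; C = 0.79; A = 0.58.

0.79

¬A: Gödel ¬ of 0.58 = 0 (operand ≠ 0)
(B ∧ ¬A) = min(0.14, 0) = 0
¬A: Gödel ¬ of 0.58 = 0 (operand ≠ 0)
(¬A ∨ C) = max(0, 0.79) = 0.79
¬C: Gödel ¬ of 0.79 = 0 (operand ≠ 0)
(A ∨ ¬C) = max(0.58, 0) = 0.58
((¬A ∨ C) ∨ (A ∨ ¬C)) = max(0.79, 0.58) = 0.79
((B ∧ ¬A) ⊃ ((¬A ∨ C) ∨ (A ∨ ¬C))): 0 ≤ 0.79, so result = 1
(B ∨ A) = max(0.14, 0.58) = 0.58
(C ∨ (B ∨ A)) = max(0.79, 0.58) = 0.79
(((B ∧ ¬A) ⊃ ((¬A ∨ C) ∨ (A ∨ ¬C))) ⊃ (C ∨ (B ∨ A))): 1 > 0.79, so result = 0.79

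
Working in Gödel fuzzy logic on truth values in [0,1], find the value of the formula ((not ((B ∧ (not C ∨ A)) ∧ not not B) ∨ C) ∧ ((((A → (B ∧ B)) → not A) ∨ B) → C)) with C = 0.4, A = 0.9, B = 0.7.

not C: Gödel ¬ of 0.4 = 0 (operand ≠ 0)
(not C ∨ A) = max(0, 0.9) = 0.9
(B ∧ (not C ∨ A)) = min(0.7, 0.9) = 0.7
not B: Gödel ¬ of 0.7 = 0 (operand ≠ 0)
not not B: Gödel ¬ of 0 = 1 (operand is 0)
((B ∧ (not C ∨ A)) ∧ not not B) = min(0.7, 1) = 0.7
not ((B ∧ (not C ∨ A)) ∧ not not B): Gödel ¬ of 0.7 = 0 (operand ≠ 0)
(not ((B ∧ (not C ∨ A)) ∧ not not B) ∨ C) = max(0, 0.4) = 0.4
(B ∧ B) = min(0.7, 0.7) = 0.7
(A → (B ∧ B)): 0.9 > 0.7, so result = 0.7
not A: Gödel ¬ of 0.9 = 0 (operand ≠ 0)
((A → (B ∧ B)) → not A): 0.7 > 0, so result = 0
(((A → (B ∧ B)) → not A) ∨ B) = max(0, 0.7) = 0.7
((((A → (B ∧ B)) → not A) ∨ B) → C): 0.7 > 0.4, so result = 0.4
((not ((B ∧ (not C ∨ A)) ∧ not not B) ∨ C) ∧ ((((A → (B ∧ B)) → not A) ∨ B) → C)) = min(0.4, 0.4) = 0.4

0.40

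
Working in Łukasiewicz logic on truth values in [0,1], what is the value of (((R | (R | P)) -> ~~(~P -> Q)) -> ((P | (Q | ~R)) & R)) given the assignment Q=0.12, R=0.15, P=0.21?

(R | P) = max(0.15, 0.21) = 0.21
(R | (R | P)) = max(0.15, 0.21) = 0.21
~P: Łukasiewicz ¬ gives 1 − 0.21 = 0.79
(~P -> Q): min(1, 1 − 0.79 + 0.12) = 0.33
~(~P -> Q): Łukasiewicz ¬ gives 1 − 0.33 = 0.67
~~(~P -> Q): Łukasiewicz ¬ gives 1 − 0.67 = 0.33
((R | (R | P)) -> ~~(~P -> Q)): min(1, 1 − 0.21 + 0.33) = 1
~R: Łukasiewicz ¬ gives 1 − 0.15 = 0.85
(Q | ~R) = max(0.12, 0.85) = 0.85
(P | (Q | ~R)) = max(0.21, 0.85) = 0.85
((P | (Q | ~R)) & R) = min(0.85, 0.15) = 0.15
(((R | (R | P)) -> ~~(~P -> Q)) -> ((P | (Q | ~R)) & R)): min(1, 1 − 1 + 0.15) = 0.15

0.15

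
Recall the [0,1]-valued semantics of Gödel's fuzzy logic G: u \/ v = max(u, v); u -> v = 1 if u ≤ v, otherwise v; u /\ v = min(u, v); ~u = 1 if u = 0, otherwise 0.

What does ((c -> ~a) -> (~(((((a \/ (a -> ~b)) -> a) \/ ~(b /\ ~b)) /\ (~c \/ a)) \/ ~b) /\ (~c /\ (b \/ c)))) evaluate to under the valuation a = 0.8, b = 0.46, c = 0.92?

1.00

~a: Gödel ¬ of 0.8 = 0 (operand ≠ 0)
(c -> ~a): 0.92 > 0, so result = 0
~b: Gödel ¬ of 0.46 = 0 (operand ≠ 0)
(a -> ~b): 0.8 > 0, so result = 0
(a \/ (a -> ~b)) = max(0.8, 0) = 0.8
((a \/ (a -> ~b)) -> a): 0.8 ≤ 0.8, so result = 1
~b: Gödel ¬ of 0.46 = 0 (operand ≠ 0)
(b /\ ~b) = min(0.46, 0) = 0
~(b /\ ~b): Gödel ¬ of 0 = 1 (operand is 0)
(((a \/ (a -> ~b)) -> a) \/ ~(b /\ ~b)) = max(1, 1) = 1
~c: Gödel ¬ of 0.92 = 0 (operand ≠ 0)
(~c \/ a) = max(0, 0.8) = 0.8
((((a \/ (a -> ~b)) -> a) \/ ~(b /\ ~b)) /\ (~c \/ a)) = min(1, 0.8) = 0.8
~b: Gödel ¬ of 0.46 = 0 (operand ≠ 0)
(((((a \/ (a -> ~b)) -> a) \/ ~(b /\ ~b)) /\ (~c \/ a)) \/ ~b) = max(0.8, 0) = 0.8
~(((((a \/ (a -> ~b)) -> a) \/ ~(b /\ ~b)) /\ (~c \/ a)) \/ ~b): Gödel ¬ of 0.8 = 0 (operand ≠ 0)
~c: Gödel ¬ of 0.92 = 0 (operand ≠ 0)
(b \/ c) = max(0.46, 0.92) = 0.92
(~c /\ (b \/ c)) = min(0, 0.92) = 0
(~(((((a \/ (a -> ~b)) -> a) \/ ~(b /\ ~b)) /\ (~c \/ a)) \/ ~b) /\ (~c /\ (b \/ c))) = min(0, 0) = 0
((c -> ~a) -> (~(((((a \/ (a -> ~b)) -> a) \/ ~(b /\ ~b)) /\ (~c \/ a)) \/ ~b) /\ (~c /\ (b \/ c)))): 0 ≤ 0, so result = 1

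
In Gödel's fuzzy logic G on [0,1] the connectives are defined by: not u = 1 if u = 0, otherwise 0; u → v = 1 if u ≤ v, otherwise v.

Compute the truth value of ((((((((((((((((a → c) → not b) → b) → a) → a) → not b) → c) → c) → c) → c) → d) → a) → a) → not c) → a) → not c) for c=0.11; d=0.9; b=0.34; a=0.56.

0.00

(a → c): 0.56 > 0.11, so result = 0.11
not b: Gödel ¬ of 0.34 = 0 (operand ≠ 0)
((a → c) → not b): 0.11 > 0, so result = 0
(((a → c) → not b) → b): 0 ≤ 0.34, so result = 1
((((a → c) → not b) → b) → a): 1 > 0.56, so result = 0.56
(((((a → c) → not b) → b) → a) → a): 0.56 ≤ 0.56, so result = 1
not b: Gödel ¬ of 0.34 = 0 (operand ≠ 0)
((((((a → c) → not b) → b) → a) → a) → not b): 1 > 0, so result = 0
(((((((a → c) → not b) → b) → a) → a) → not b) → c): 0 ≤ 0.11, so result = 1
((((((((a → c) → not b) → b) → a) → a) → not b) → c) → c): 1 > 0.11, so result = 0.11
(((((((((a → c) → not b) → b) → a) → a) → not b) → c) → c) → c): 0.11 ≤ 0.11, so result = 1
((((((((((a → c) → not b) → b) → a) → a) → not b) → c) → c) → c) → c): 1 > 0.11, so result = 0.11
(((((((((((a → c) → not b) → b) → a) → a) → not b) → c) → c) → c) → c) → d): 0.11 ≤ 0.9, so result = 1
((((((((((((a → c) → not b) → b) → a) → a) → not b) → c) → c) → c) → c) → d) → a): 1 > 0.56, so result = 0.56
(((((((((((((a → c) → not b) → b) → a) → a) → not b) → c) → c) → c) → c) → d) → a) → a): 0.56 ≤ 0.56, so result = 1
not c: Gödel ¬ of 0.11 = 0 (operand ≠ 0)
((((((((((((((a → c) → not b) → b) → a) → a) → not b) → c) → c) → c) → c) → d) → a) → a) → not c): 1 > 0, so result = 0
(((((((((((((((a → c) → not b) → b) → a) → a) → not b) → c) → c) → c) → c) → d) → a) → a) → not c) → a): 0 ≤ 0.56, so result = 1
not c: Gödel ¬ of 0.11 = 0 (operand ≠ 0)
((((((((((((((((a → c) → not b) → b) → a) → a) → not b) → c) → c) → c) → c) → d) → a) → a) → not c) → a) → not c): 1 > 0, so result = 0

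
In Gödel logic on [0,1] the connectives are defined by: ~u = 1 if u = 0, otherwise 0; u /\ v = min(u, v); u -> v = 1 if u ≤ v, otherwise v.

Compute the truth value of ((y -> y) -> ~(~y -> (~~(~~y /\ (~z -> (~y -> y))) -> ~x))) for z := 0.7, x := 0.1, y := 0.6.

(y -> y): 0.6 ≤ 0.6, so result = 1
~y: Gödel ¬ of 0.6 = 0 (operand ≠ 0)
~y: Gödel ¬ of 0.6 = 0 (operand ≠ 0)
~~y: Gödel ¬ of 0 = 1 (operand is 0)
~z: Gödel ¬ of 0.7 = 0 (operand ≠ 0)
~y: Gödel ¬ of 0.6 = 0 (operand ≠ 0)
(~y -> y): 0 ≤ 0.6, so result = 1
(~z -> (~y -> y)): 0 ≤ 1, so result = 1
(~~y /\ (~z -> (~y -> y))) = min(1, 1) = 1
~(~~y /\ (~z -> (~y -> y))): Gödel ¬ of 1 = 0 (operand ≠ 0)
~~(~~y /\ (~z -> (~y -> y))): Gödel ¬ of 0 = 1 (operand is 0)
~x: Gödel ¬ of 0.1 = 0 (operand ≠ 0)
(~~(~~y /\ (~z -> (~y -> y))) -> ~x): 1 > 0, so result = 0
(~y -> (~~(~~y /\ (~z -> (~y -> y))) -> ~x)): 0 ≤ 0, so result = 1
~(~y -> (~~(~~y /\ (~z -> (~y -> y))) -> ~x)): Gödel ¬ of 1 = 0 (operand ≠ 0)
((y -> y) -> ~(~y -> (~~(~~y /\ (~z -> (~y -> y))) -> ~x))): 1 > 0, so result = 0

0.00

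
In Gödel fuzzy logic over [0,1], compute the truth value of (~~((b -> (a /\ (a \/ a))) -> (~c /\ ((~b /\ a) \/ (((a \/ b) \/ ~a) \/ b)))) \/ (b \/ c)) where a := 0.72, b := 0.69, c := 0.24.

(a \/ a) = max(0.72, 0.72) = 0.72
(a /\ (a \/ a)) = min(0.72, 0.72) = 0.72
(b -> (a /\ (a \/ a))): 0.69 ≤ 0.72, so result = 1
~c: Gödel ¬ of 0.24 = 0 (operand ≠ 0)
~b: Gödel ¬ of 0.69 = 0 (operand ≠ 0)
(~b /\ a) = min(0, 0.72) = 0
(a \/ b) = max(0.72, 0.69) = 0.72
~a: Gödel ¬ of 0.72 = 0 (operand ≠ 0)
((a \/ b) \/ ~a) = max(0.72, 0) = 0.72
(((a \/ b) \/ ~a) \/ b) = max(0.72, 0.69) = 0.72
((~b /\ a) \/ (((a \/ b) \/ ~a) \/ b)) = max(0, 0.72) = 0.72
(~c /\ ((~b /\ a) \/ (((a \/ b) \/ ~a) \/ b))) = min(0, 0.72) = 0
((b -> (a /\ (a \/ a))) -> (~c /\ ((~b /\ a) \/ (((a \/ b) \/ ~a) \/ b)))): 1 > 0, so result = 0
~((b -> (a /\ (a \/ a))) -> (~c /\ ((~b /\ a) \/ (((a \/ b) \/ ~a) \/ b)))): Gödel ¬ of 0 = 1 (operand is 0)
~~((b -> (a /\ (a \/ a))) -> (~c /\ ((~b /\ a) \/ (((a \/ b) \/ ~a) \/ b)))): Gödel ¬ of 1 = 0 (operand ≠ 0)
(b \/ c) = max(0.69, 0.24) = 0.69
(~~((b -> (a /\ (a \/ a))) -> (~c /\ ((~b /\ a) \/ (((a \/ b) \/ ~a) \/ b)))) \/ (b \/ c)) = max(0, 0.69) = 0.69

0.69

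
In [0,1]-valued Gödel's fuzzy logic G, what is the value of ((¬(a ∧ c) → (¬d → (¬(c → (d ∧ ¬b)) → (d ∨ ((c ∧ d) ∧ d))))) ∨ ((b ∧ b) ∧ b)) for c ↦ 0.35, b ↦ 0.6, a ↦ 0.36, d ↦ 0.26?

1.00

(a ∧ c) = min(0.36, 0.35) = 0.35
¬(a ∧ c): Gödel ¬ of 0.35 = 0 (operand ≠ 0)
¬d: Gödel ¬ of 0.26 = 0 (operand ≠ 0)
¬b: Gödel ¬ of 0.6 = 0 (operand ≠ 0)
(d ∧ ¬b) = min(0.26, 0) = 0
(c → (d ∧ ¬b)): 0.35 > 0, so result = 0
¬(c → (d ∧ ¬b)): Gödel ¬ of 0 = 1 (operand is 0)
(c ∧ d) = min(0.35, 0.26) = 0.26
((c ∧ d) ∧ d) = min(0.26, 0.26) = 0.26
(d ∨ ((c ∧ d) ∧ d)) = max(0.26, 0.26) = 0.26
(¬(c → (d ∧ ¬b)) → (d ∨ ((c ∧ d) ∧ d))): 1 > 0.26, so result = 0.26
(¬d → (¬(c → (d ∧ ¬b)) → (d ∨ ((c ∧ d) ∧ d)))): 0 ≤ 0.26, so result = 1
(¬(a ∧ c) → (¬d → (¬(c → (d ∧ ¬b)) → (d ∨ ((c ∧ d) ∧ d))))): 0 ≤ 1, so result = 1
(b ∧ b) = min(0.6, 0.6) = 0.6
((b ∧ b) ∧ b) = min(0.6, 0.6) = 0.6
((¬(a ∧ c) → (¬d → (¬(c → (d ∧ ¬b)) → (d ∨ ((c ∧ d) ∧ d))))) ∨ ((b ∧ b) ∧ b)) = max(1, 0.6) = 1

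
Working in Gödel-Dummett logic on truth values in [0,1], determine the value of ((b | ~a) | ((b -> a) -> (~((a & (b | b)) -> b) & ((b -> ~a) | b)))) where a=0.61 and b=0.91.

0.91

~a: Gödel ¬ of 0.61 = 0 (operand ≠ 0)
(b | ~a) = max(0.91, 0) = 0.91
(b -> a): 0.91 > 0.61, so result = 0.61
(b | b) = max(0.91, 0.91) = 0.91
(a & (b | b)) = min(0.61, 0.91) = 0.61
((a & (b | b)) -> b): 0.61 ≤ 0.91, so result = 1
~((a & (b | b)) -> b): Gödel ¬ of 1 = 0 (operand ≠ 0)
~a: Gödel ¬ of 0.61 = 0 (operand ≠ 0)
(b -> ~a): 0.91 > 0, so result = 0
((b -> ~a) | b) = max(0, 0.91) = 0.91
(~((a & (b | b)) -> b) & ((b -> ~a) | b)) = min(0, 0.91) = 0
((b -> a) -> (~((a & (b | b)) -> b) & ((b -> ~a) | b))): 0.61 > 0, so result = 0
((b | ~a) | ((b -> a) -> (~((a & (b | b)) -> b) & ((b -> ~a) | b)))) = max(0.91, 0) = 0.91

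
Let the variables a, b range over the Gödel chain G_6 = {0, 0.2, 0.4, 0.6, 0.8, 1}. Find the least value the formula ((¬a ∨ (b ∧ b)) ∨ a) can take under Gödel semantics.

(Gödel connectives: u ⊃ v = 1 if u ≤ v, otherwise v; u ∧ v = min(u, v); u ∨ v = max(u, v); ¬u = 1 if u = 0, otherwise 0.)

0.20

The minimum is attained at a = 0.2, b = 0:
  ¬a: Gödel ¬ of 0.2 = 0 (operand ≠ 0)
  (b ∧ b) = min(0, 0) = 0
  (¬a ∨ (b ∧ b)) = max(0, 0) = 0
  ((¬a ∨ (b ∧ b)) ∨ a) = max(0, 0.2) = 0.2
Checking all 36 assignments confirms none give a value below 0.20.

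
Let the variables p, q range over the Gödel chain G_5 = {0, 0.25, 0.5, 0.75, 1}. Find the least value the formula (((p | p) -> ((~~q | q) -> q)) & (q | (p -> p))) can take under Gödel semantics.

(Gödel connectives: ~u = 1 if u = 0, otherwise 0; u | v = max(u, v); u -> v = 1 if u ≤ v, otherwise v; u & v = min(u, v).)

The minimum is attained at p = 0.5, q = 0.25:
  (p | p) = max(0.5, 0.5) = 0.5
  ~q: Gödel ¬ of 0.25 = 0 (operand ≠ 0)
  ~~q: Gödel ¬ of 0 = 1 (operand is 0)
  (~~q | q) = max(1, 0.25) = 1
  ((~~q | q) -> q): 1 > 0.25, so result = 0.25
  ((p | p) -> ((~~q | q) -> q)): 0.5 > 0.25, so result = 0.25
  (p -> p): 0.5 ≤ 0.5, so result = 1
  (q | (p -> p)) = max(0.25, 1) = 1
  (((p | p) -> ((~~q | q) -> q)) & (q | (p -> p))) = min(0.25, 1) = 0.25
Checking all 25 assignments confirms none give a value below 0.25.

0.25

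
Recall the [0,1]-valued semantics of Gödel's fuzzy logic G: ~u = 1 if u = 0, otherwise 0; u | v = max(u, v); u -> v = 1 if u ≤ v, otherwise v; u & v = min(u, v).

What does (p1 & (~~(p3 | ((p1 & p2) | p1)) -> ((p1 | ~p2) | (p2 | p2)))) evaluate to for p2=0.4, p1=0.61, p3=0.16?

(p1 & p2) = min(0.61, 0.4) = 0.4
((p1 & p2) | p1) = max(0.4, 0.61) = 0.61
(p3 | ((p1 & p2) | p1)) = max(0.16, 0.61) = 0.61
~(p3 | ((p1 & p2) | p1)): Gödel ¬ of 0.61 = 0 (operand ≠ 0)
~~(p3 | ((p1 & p2) | p1)): Gödel ¬ of 0 = 1 (operand is 0)
~p2: Gödel ¬ of 0.4 = 0 (operand ≠ 0)
(p1 | ~p2) = max(0.61, 0) = 0.61
(p2 | p2) = max(0.4, 0.4) = 0.4
((p1 | ~p2) | (p2 | p2)) = max(0.61, 0.4) = 0.61
(~~(p3 | ((p1 & p2) | p1)) -> ((p1 | ~p2) | (p2 | p2))): 1 > 0.61, so result = 0.61
(p1 & (~~(p3 | ((p1 & p2) | p1)) -> ((p1 | ~p2) | (p2 | p2)))) = min(0.61, 0.61) = 0.61

0.61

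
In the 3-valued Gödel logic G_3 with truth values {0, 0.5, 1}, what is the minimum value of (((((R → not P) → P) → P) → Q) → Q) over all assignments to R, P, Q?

The minimum is attained at R = 0.5, P = 0.5, Q = 0.5:
  not P: Gödel ¬ of 0.5 = 0 (operand ≠ 0)
  (R → not P): 0.5 > 0, so result = 0
  ((R → not P) → P): 0 ≤ 0.5, so result = 1
  (((R → not P) → P) → P): 1 > 0.5, so result = 0.5
  ((((R → not P) → P) → P) → Q): 0.5 ≤ 0.5, so result = 1
  (((((R → not P) → P) → P) → Q) → Q): 1 > 0.5, so result = 0.5
Checking all 27 assignments confirms none give a value below 0.50.

0.50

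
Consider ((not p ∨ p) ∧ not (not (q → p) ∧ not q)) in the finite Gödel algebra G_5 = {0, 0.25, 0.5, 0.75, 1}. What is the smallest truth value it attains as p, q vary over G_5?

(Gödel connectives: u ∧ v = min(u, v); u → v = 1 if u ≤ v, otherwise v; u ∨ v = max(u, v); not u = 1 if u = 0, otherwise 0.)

The minimum is attained at p = 0.25, q = 0:
  not p: Gödel ¬ of 0.25 = 0 (operand ≠ 0)
  (not p ∨ p) = max(0, 0.25) = 0.25
  (q → p): 0 ≤ 0.25, so result = 1
  not (q → p): Gödel ¬ of 1 = 0 (operand ≠ 0)
  not q: Gödel ¬ of 0 = 1 (operand is 0)
  (not (q → p) ∧ not q) = min(0, 1) = 0
  not (not (q → p) ∧ not q): Gödel ¬ of 0 = 1 (operand is 0)
  ((not p ∨ p) ∧ not (not (q → p) ∧ not q)) = min(0.25, 1) = 0.25
Checking all 25 assignments confirms none give a value below 0.25.

0.25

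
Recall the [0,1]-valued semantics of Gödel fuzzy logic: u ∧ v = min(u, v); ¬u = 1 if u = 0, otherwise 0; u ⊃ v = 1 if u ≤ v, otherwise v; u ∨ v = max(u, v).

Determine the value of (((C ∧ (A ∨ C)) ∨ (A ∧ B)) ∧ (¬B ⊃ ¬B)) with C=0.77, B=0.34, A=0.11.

0.77

(A ∨ C) = max(0.11, 0.77) = 0.77
(C ∧ (A ∨ C)) = min(0.77, 0.77) = 0.77
(A ∧ B) = min(0.11, 0.34) = 0.11
((C ∧ (A ∨ C)) ∨ (A ∧ B)) = max(0.77, 0.11) = 0.77
¬B: Gödel ¬ of 0.34 = 0 (operand ≠ 0)
¬B: Gödel ¬ of 0.34 = 0 (operand ≠ 0)
(¬B ⊃ ¬B): 0 ≤ 0, so result = 1
(((C ∧ (A ∨ C)) ∨ (A ∧ B)) ∧ (¬B ⊃ ¬B)) = min(0.77, 1) = 0.77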